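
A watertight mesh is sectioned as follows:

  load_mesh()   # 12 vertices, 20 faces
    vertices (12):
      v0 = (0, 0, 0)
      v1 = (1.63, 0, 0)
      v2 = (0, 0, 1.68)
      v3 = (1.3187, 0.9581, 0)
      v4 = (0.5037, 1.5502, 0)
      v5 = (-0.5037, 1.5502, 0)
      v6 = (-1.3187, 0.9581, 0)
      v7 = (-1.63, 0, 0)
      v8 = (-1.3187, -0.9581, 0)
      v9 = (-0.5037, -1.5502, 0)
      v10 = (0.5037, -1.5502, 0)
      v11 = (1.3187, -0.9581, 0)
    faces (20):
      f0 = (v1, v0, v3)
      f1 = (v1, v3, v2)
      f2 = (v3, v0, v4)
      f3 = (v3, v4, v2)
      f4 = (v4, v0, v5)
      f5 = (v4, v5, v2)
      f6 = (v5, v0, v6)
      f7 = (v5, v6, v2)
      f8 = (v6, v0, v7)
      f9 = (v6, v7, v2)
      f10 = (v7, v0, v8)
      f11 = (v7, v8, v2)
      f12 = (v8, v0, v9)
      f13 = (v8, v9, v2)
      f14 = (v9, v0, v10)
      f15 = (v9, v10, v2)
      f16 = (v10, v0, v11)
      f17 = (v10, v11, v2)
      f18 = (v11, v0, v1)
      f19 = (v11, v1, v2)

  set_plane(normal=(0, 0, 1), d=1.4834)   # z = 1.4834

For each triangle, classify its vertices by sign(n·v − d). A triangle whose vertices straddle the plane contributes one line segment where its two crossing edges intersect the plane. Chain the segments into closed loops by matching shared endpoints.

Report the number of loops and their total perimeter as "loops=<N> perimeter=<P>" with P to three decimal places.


loops=1 perimeter=1.179

Straddling triangles (10 of 20):
  (v1,v3,v2) [--+] → (0.154319, 0.112121, 1.4834)–(0.190749, 0, 1.4834)  len=0.1179
  (v3,v4,v2) [--+] → (0.0589449, 0.18141, 1.4834)–(0.154319, 0.112121, 1.4834)  len=0.1179
  (v4,v5,v2) [--+] → (-0.0589449, 0.18141, 1.4834)–(0.0589449, 0.18141, 1.4834)  len=0.1179
  (v5,v6,v2) [--+] → (-0.154319, 0.112121, 1.4834)–(-0.0589449, 0.18141, 1.4834)  len=0.1179
  (v6,v7,v2) [--+] → (-0.190749, 0, 1.4834)–(-0.154319, 0.112121, 1.4834)  len=0.1179
  (v7,v8,v2) [--+] → (-0.154319, -0.112121, 1.4834)–(-0.190749, 0, 1.4834)  len=0.1179
  (v8,v9,v2) [--+] → (-0.0589449, -0.18141, 1.4834)–(-0.154319, -0.112121, 1.4834)  len=0.1179
  (v9,v10,v2) [--+] → (0.0589449, -0.18141, 1.4834)–(-0.0589449, -0.18141, 1.4834)  len=0.1179
  (v10,v11,v2) [--+] → (0.154319, -0.112121, 1.4834)–(0.0589449, -0.18141, 1.4834)  len=0.1179
  (v11,v1,v2) [--+] → (0.190749, 0, 1.4834)–(0.154319, -0.112121, 1.4834)  len=0.1179

Chained into 1 loop(s):
  loop 1: 10 segments, perimeter = 1.1789
Total perimeter = 1.179


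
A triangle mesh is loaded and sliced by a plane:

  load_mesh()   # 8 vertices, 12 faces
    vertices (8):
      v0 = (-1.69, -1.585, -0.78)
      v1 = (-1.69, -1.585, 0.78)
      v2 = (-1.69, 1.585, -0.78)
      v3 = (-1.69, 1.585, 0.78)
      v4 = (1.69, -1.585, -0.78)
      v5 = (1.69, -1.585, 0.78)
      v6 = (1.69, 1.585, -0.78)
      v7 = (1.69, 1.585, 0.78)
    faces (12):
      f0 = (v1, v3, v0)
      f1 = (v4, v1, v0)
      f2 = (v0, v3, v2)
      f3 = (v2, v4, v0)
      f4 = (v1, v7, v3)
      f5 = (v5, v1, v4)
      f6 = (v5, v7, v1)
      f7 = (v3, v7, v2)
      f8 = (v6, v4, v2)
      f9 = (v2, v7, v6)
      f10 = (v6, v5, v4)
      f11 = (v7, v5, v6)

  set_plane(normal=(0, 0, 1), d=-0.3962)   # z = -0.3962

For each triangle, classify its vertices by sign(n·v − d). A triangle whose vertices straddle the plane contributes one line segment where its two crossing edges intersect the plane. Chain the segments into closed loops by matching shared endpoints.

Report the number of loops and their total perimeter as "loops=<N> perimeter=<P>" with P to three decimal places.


Straddling triangles (8 of 12):
  (v1,v3,v0) [++-] → (-1.69, -0.805099, -0.3962)–(-1.69, -1.585, -0.3962)  len=0.7799
  (v4,v1,v0) [-+-] → (0.858433, -1.585, -0.3962)–(-1.69, -1.585, -0.3962)  len=2.5484
  (v0,v3,v2) [-+-] → (-1.69, -0.805099, -0.3962)–(-1.69, 1.585, -0.3962)  len=2.3901
  (v5,v1,v4) [++-] → (0.858433, -1.585, -0.3962)–(1.69, -1.585, -0.3962)  len=0.8316
  (v3,v7,v2) [++-] → (-0.858433, 1.585, -0.3962)–(-1.69, 1.585, -0.3962)  len=0.8316
  (v2,v7,v6) [-+-] → (-0.858433, 1.585, -0.3962)–(1.69, 1.585, -0.3962)  len=2.5484
  (v6,v5,v4) [-+-] → (1.69, 0.805099, -0.3962)–(1.69, -1.585, -0.3962)  len=2.3901
  (v7,v5,v6) [++-] → (1.69, 0.805099, -0.3962)–(1.69, 1.585, -0.3962)  len=0.7799

Chained into 1 loop(s):
  loop 1: 8 segments, perimeter = 13.1000
Total perimeter = 13.100

loops=1 perimeter=13.100


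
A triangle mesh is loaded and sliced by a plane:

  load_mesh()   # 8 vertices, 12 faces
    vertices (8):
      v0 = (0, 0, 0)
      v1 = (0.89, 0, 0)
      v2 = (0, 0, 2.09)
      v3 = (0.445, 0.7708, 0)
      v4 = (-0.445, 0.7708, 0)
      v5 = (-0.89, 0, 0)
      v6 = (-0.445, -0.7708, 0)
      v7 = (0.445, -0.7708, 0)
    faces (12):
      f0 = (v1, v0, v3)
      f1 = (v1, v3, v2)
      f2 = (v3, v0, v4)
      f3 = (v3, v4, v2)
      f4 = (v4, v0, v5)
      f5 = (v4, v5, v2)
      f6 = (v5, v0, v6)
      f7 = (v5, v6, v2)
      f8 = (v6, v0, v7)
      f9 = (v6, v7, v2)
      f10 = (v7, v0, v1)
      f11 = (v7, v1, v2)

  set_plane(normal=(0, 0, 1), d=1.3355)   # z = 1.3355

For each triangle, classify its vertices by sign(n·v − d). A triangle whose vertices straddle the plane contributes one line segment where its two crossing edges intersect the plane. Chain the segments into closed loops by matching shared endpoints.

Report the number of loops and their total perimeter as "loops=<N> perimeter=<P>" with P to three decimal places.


Straddling triangles (6 of 12):
  (v1,v3,v2) [--+] → (0.160647, 0.278262, 1.3355)–(0.321294, 0, 1.3355)  len=0.3213
  (v3,v4,v2) [--+] → (-0.160647, 0.278262, 1.3355)–(0.160647, 0.278262, 1.3355)  len=0.3213
  (v4,v5,v2) [--+] → (-0.321294, 0, 1.3355)–(-0.160647, 0.278262, 1.3355)  len=0.3213
  (v5,v6,v2) [--+] → (-0.160647, -0.278262, 1.3355)–(-0.321294, 0, 1.3355)  len=0.3213
  (v6,v7,v2) [--+] → (0.160647, -0.278262, 1.3355)–(-0.160647, -0.278262, 1.3355)  len=0.3213
  (v7,v1,v2) [--+] → (0.321294, 0, 1.3355)–(0.160647, -0.278262, 1.3355)  len=0.3213

Chained into 1 loop(s):
  loop 1: 6 segments, perimeter = 1.9278
Total perimeter = 1.928

loops=1 perimeter=1.928


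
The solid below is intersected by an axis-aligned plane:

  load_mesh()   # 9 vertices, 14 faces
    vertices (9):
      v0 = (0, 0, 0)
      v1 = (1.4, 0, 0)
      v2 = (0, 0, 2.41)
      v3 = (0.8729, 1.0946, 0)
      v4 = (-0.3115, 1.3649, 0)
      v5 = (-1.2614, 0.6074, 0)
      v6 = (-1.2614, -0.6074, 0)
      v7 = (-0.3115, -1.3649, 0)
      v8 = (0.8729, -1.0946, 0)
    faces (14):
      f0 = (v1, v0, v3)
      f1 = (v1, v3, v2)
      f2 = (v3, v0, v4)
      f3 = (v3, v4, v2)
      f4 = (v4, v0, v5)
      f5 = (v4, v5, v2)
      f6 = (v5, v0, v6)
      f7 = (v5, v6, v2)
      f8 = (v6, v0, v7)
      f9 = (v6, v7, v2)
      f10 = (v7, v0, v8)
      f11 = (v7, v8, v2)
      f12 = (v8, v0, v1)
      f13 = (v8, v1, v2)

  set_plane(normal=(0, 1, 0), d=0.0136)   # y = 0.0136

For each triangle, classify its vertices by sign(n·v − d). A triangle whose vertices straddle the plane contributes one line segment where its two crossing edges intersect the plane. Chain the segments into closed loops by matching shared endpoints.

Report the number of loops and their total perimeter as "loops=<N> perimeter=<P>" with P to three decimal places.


loops=1 perimeter=8.121

Straddling triangles (8 of 14):
  (v1,v0,v3) [--+] → (0.0108455, 0.0136, 0)–(1.39345, 0.0136, 0)  len=1.3826
  (v1,v3,v2) [-+-] → (1.39345, 0.0136, 0)–(0.0108455, 0.0136, 2.38006)  len=2.7525
  (v3,v0,v4) [+-+] → (0.0108455, 0.0136, 0)–(-0.00310382, 0.0136, 0)  len=0.0139
  (v3,v4,v2) [++-] → (-0.00310382, 0.0136, 2.38599)–(0.0108455, 0.0136, 2.38006)  len=0.0152
  (v4,v0,v5) [+-+] → (-0.00310382, 0.0136, 0)–(-0.0282434, 0.0136, 0)  len=0.0251
  (v4,v5,v2) [++-] → (-0.0282434, 0.0136, 2.35604)–(-0.00310382, 0.0136, 2.38599)  len=0.0391
  (v5,v0,v6) [+--] → (-0.0282434, 0.0136, 0)–(-1.2614, 0.0136, 0)  len=1.2332
  (v5,v6,v2) [+--] → (-1.2614, 0.0136, 0)–(-0.0282434, 0.0136, 2.35604)  len=2.6592

Chained into 1 loop(s):
  loop 1: 8 segments, perimeter = 8.1209
Total perimeter = 8.121


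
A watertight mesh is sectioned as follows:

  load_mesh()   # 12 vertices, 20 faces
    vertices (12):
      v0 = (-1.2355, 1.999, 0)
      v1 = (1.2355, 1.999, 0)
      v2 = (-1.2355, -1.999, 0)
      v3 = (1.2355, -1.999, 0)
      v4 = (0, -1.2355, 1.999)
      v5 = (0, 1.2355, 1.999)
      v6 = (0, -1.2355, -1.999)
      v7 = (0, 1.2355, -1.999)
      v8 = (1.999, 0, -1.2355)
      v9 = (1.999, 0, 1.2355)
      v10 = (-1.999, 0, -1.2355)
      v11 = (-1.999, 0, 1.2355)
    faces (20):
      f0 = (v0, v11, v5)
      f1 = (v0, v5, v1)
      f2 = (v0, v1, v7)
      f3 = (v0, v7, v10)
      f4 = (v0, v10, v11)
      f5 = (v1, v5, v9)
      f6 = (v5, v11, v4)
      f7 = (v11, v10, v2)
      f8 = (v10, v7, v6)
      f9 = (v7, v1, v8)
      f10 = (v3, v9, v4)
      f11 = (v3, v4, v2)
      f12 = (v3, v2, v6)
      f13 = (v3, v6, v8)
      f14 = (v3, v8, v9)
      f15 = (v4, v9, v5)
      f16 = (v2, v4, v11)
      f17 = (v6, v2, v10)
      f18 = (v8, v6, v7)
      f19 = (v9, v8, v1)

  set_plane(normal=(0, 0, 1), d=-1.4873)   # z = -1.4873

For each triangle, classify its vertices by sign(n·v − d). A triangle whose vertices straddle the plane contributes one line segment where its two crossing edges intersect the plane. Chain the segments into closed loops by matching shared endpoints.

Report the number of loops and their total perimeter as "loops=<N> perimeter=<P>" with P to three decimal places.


loops=1 perimeter=8.685

Straddling triangles (8 of 20):
  (v0,v1,v7) [++-] → (0.316261, 1.43094, -1.4873)–(-0.316261, 1.43094, -1.4873)  len=0.6325
  (v0,v7,v10) [+-+] → (-0.316261, 1.43094, -1.4873)–(-1.33974, 0.407464, -1.4873)  len=1.4474
  (v10,v7,v6) [+--] → (-1.33974, 0.407464, -1.4873)–(-1.33974, -0.407464, -1.4873)  len=0.8149
  (v7,v1,v8) [-++] → (0.316261, 1.43094, -1.4873)–(1.33974, 0.407464, -1.4873)  len=1.4474
  (v3,v2,v6) [++-] → (-0.316261, -1.43094, -1.4873)–(0.316261, -1.43094, -1.4873)  len=0.6325
  (v3,v6,v8) [+-+] → (0.316261, -1.43094, -1.4873)–(1.33974, -0.407464, -1.4873)  len=1.4474
  (v6,v2,v10) [-++] → (-0.316261, -1.43094, -1.4873)–(-1.33974, -0.407464, -1.4873)  len=1.4474
  (v8,v6,v7) [+--] → (1.33974, -0.407464, -1.4873)–(1.33974, 0.407464, -1.4873)  len=0.8149

Chained into 1 loop(s):
  loop 1: 8 segments, perimeter = 8.6845
Total perimeter = 8.685


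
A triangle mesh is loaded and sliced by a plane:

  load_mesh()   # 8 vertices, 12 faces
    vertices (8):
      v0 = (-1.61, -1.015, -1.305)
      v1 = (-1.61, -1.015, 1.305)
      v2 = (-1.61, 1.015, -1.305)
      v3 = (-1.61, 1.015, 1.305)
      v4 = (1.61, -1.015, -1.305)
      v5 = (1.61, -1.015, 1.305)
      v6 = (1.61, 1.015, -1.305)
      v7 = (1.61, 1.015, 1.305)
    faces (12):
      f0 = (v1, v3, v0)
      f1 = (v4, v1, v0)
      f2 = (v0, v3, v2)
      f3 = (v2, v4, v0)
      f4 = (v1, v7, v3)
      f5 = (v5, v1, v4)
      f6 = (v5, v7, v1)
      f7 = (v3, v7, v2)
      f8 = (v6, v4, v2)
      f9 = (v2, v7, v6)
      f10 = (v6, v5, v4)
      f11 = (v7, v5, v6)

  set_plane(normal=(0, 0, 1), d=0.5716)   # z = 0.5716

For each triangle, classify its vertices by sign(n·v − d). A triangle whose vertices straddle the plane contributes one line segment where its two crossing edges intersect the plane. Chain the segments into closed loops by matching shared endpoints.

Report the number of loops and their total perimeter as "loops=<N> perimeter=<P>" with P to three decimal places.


loops=1 perimeter=10.500

Straddling triangles (8 of 12):
  (v1,v3,v0) [++-] → (-1.61, 0.444578, 0.5716)–(-1.61, -1.015, 0.5716)  len=1.4596
  (v4,v1,v0) [-+-] → (-0.705192, -1.015, 0.5716)–(-1.61, -1.015, 0.5716)  len=0.9048
  (v0,v3,v2) [-+-] → (-1.61, 0.444578, 0.5716)–(-1.61, 1.015, 0.5716)  len=0.5704
  (v5,v1,v4) [++-] → (-0.705192, -1.015, 0.5716)–(1.61, -1.015, 0.5716)  len=2.3152
  (v3,v7,v2) [++-] → (0.705192, 1.015, 0.5716)–(-1.61, 1.015, 0.5716)  len=2.3152
  (v2,v7,v6) [-+-] → (0.705192, 1.015, 0.5716)–(1.61, 1.015, 0.5716)  len=0.9048
  (v6,v5,v4) [-+-] → (1.61, -0.444578, 0.5716)–(1.61, -1.015, 0.5716)  len=0.5704
  (v7,v5,v6) [++-] → (1.61, -0.444578, 0.5716)–(1.61, 1.015, 0.5716)  len=1.4596

Chained into 1 loop(s):
  loop 1: 8 segments, perimeter = 10.5000
Total perimeter = 10.500


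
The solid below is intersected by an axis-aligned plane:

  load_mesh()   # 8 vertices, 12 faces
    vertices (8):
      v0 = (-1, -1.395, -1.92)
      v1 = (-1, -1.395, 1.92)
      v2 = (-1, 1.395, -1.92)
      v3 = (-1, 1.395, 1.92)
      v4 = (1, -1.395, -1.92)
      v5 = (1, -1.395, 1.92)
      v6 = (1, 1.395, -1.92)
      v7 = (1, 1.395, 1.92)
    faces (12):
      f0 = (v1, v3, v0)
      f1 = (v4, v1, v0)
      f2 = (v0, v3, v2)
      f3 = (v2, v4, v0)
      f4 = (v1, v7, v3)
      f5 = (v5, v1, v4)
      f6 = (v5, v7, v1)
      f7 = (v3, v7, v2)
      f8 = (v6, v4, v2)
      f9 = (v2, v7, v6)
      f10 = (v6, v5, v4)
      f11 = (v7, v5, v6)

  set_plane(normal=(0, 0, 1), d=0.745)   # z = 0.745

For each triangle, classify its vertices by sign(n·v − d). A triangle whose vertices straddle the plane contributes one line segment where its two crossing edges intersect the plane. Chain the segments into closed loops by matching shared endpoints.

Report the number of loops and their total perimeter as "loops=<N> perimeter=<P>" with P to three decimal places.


loops=1 perimeter=9.580

Straddling triangles (8 of 12):
  (v1,v3,v0) [++-] → (-1, 0.541289, 0.745)–(-1, -1.395, 0.745)  len=1.9363
  (v4,v1,v0) [-+-] → (-0.388021, -1.395, 0.745)–(-1, -1.395, 0.745)  len=0.6120
  (v0,v3,v2) [-+-] → (-1, 0.541289, 0.745)–(-1, 1.395, 0.745)  len=0.8537
  (v5,v1,v4) [++-] → (-0.388021, -1.395, 0.745)–(1, -1.395, 0.745)  len=1.3880
  (v3,v7,v2) [++-] → (0.388021, 1.395, 0.745)–(-1, 1.395, 0.745)  len=1.3880
  (v2,v7,v6) [-+-] → (0.388021, 1.395, 0.745)–(1, 1.395, 0.745)  len=0.6120
  (v6,v5,v4) [-+-] → (1, -0.541289, 0.745)–(1, -1.395, 0.745)  len=0.8537
  (v7,v5,v6) [++-] → (1, -0.541289, 0.745)–(1, 1.395, 0.745)  len=1.9363

Chained into 1 loop(s):
  loop 1: 8 segments, perimeter = 9.5800
Total perimeter = 9.580


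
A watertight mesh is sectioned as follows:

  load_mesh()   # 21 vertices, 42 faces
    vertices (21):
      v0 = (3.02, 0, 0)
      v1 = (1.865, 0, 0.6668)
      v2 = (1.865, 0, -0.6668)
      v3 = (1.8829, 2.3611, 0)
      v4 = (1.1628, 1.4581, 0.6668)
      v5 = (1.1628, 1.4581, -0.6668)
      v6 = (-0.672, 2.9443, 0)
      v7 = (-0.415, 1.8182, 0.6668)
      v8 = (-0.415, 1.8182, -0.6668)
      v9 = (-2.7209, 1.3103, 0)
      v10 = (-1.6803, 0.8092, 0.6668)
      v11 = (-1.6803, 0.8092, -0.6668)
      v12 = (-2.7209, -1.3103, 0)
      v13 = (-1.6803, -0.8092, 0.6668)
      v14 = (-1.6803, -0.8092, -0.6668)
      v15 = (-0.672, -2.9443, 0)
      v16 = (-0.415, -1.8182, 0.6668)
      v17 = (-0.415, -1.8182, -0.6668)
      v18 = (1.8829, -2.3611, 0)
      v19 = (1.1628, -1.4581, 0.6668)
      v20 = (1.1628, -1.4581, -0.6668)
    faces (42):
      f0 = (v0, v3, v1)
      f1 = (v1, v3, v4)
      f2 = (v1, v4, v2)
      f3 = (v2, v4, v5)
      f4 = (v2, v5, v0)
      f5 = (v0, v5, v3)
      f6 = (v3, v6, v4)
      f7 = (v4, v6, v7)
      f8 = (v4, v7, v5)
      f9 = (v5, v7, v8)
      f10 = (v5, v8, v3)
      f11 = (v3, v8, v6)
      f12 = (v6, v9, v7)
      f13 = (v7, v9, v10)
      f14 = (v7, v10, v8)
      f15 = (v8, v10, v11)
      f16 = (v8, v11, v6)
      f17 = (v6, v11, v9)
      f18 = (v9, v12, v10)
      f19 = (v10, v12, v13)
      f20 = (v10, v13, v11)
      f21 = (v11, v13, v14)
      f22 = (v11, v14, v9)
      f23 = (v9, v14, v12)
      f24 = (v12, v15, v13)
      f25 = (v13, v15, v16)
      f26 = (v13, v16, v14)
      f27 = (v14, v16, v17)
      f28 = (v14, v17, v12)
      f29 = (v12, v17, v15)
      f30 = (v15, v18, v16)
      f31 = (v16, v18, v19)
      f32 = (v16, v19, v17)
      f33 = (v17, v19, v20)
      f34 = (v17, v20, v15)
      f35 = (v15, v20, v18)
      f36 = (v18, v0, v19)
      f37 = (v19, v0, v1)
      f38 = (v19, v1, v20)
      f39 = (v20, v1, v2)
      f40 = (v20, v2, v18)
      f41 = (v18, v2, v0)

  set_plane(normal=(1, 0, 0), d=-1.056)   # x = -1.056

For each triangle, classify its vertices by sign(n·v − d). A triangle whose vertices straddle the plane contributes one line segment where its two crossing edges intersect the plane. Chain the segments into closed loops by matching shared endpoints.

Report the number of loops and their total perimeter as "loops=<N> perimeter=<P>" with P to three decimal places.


loops=2 perimeter=8.622

Straddling triangles (12 of 42):
  (v6,v9,v7) [+-+] → (-1.056, 2.63806, 0)–(-1.056, 1.67701, 0.481441)  len=1.0749
  (v7,v9,v10) [+--] → (-1.056, 1.67701, 0.481441)–(-1.056, 1.30704, 0.6668)  len=0.4138
  (v7,v10,v8) [+-+] → (-1.056, 1.30704, 0.6668)–(-1.056, 1.30704, 0.00880073)  len=0.6580
  (v8,v10,v11) [+--] → (-1.056, 1.30704, 0.00880073)–(-1.056, 1.30704, -0.6668)  len=0.6756
  (v8,v11,v6) [+-+] → (-1.056, 1.30704, -0.6668)–(-1.056, 2.13117, -0.253943)  len=0.9218
  (v6,v11,v9) [+--] → (-1.056, 2.13117, -0.253943)–(-1.056, 2.63806, 0)  len=0.5669
  (v12,v15,v13) [-+-] → (-1.056, -2.63806, 0)–(-1.056, -2.13117, 0.253943)  len=0.5669
  (v13,v15,v16) [-++] → (-1.056, -2.13117, 0.253943)–(-1.056, -1.30704, 0.6668)  len=0.9218
  (v13,v16,v14) [-+-] → (-1.056, -1.30704, 0.6668)–(-1.056, -1.30704, -0.00880073)  len=0.6756
  (v14,v16,v17) [-++] → (-1.056, -1.30704, -0.00880073)–(-1.056, -1.30704, -0.6668)  len=0.6580
  (v14,v17,v12) [-+-] → (-1.056, -1.30704, -0.6668)–(-1.056, -1.67701, -0.481441)  len=0.4138
  (v12,v17,v15) [-++] → (-1.056, -1.67701, -0.481441)–(-1.056, -2.63806, 0)  len=1.0749

Chained into 2 loop(s):
  loop 1: 6 segments, perimeter = 4.3110
  loop 2: 6 segments, perimeter = 4.3110
Total perimeter = 8.622


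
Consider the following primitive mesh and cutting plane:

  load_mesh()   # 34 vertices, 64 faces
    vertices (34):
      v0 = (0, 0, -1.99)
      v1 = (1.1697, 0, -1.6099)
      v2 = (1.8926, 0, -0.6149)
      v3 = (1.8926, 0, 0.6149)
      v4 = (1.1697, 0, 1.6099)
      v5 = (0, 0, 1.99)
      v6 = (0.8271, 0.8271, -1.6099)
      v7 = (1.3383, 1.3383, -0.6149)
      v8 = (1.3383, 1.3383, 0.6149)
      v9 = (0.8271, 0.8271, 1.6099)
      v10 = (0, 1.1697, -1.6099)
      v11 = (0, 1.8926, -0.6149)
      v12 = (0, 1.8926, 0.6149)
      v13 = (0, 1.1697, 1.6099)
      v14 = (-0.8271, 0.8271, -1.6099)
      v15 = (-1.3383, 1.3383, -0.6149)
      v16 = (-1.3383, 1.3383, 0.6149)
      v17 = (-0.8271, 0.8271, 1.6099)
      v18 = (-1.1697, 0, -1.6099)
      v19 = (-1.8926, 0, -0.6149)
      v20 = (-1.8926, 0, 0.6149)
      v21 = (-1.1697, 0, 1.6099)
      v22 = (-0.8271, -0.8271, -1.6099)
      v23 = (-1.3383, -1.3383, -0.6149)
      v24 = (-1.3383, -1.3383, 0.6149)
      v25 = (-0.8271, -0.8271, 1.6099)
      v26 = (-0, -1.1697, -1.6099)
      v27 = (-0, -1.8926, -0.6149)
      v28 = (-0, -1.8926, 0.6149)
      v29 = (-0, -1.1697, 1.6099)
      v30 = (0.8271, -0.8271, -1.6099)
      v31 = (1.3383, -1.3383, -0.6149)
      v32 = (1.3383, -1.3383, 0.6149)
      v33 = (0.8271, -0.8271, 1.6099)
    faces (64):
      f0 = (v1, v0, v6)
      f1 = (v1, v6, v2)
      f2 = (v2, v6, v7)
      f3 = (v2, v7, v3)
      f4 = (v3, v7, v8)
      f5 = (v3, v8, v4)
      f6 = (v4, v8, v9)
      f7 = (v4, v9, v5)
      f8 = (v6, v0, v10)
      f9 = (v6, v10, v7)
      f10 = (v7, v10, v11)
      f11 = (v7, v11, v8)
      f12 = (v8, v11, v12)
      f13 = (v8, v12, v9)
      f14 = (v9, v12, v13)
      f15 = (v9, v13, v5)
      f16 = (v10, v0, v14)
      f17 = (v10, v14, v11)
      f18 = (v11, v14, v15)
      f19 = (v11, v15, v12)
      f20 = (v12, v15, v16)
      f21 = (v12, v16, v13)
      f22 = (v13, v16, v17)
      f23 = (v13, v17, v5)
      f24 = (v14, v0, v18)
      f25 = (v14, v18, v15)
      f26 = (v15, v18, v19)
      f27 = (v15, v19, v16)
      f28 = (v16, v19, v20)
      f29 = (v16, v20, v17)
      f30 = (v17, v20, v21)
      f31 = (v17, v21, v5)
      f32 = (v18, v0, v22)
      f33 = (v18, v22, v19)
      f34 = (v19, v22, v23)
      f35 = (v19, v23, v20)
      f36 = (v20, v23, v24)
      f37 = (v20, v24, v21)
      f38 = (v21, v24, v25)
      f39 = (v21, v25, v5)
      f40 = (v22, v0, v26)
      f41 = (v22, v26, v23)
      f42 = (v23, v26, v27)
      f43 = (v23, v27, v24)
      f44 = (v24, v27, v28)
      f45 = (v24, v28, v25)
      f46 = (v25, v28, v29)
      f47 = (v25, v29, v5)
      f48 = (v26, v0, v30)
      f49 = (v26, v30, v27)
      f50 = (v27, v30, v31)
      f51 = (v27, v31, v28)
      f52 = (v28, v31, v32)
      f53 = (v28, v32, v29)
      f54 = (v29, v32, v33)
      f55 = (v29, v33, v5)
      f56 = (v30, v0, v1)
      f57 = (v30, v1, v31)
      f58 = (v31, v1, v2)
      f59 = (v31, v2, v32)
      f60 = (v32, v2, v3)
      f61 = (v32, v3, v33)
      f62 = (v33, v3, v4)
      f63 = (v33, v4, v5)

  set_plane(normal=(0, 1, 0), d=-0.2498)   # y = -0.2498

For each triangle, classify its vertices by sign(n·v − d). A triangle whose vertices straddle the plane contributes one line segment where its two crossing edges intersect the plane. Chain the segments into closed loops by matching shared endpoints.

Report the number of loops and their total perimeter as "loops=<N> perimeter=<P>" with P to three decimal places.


Straddling triangles (20 of 64):
  (v18,v0,v22) [++-] → (-0.2498, -0.2498, -1.8752)–(-1.06623, -0.2498, -1.6099)  len=0.8585
  (v18,v22,v19) [+-+] → (-1.06623, -0.2498, -1.6099)–(-1.5708, -0.2498, -0.915409)  len=0.8584
  (v19,v22,v23) [+--] → (-1.5708, -0.2498, -0.915409)–(-1.78914, -0.2498, -0.6149)  len=0.3715
  (v19,v23,v20) [+-+] → (-1.78914, -0.2498, -0.6149)–(-1.78914, -0.2498, 0.385352)  len=1.0003
  (v20,v23,v24) [+--] → (-1.78914, -0.2498, 0.385352)–(-1.78914, -0.2498, 0.6149)  len=0.2295
  (v20,v24,v21) [+-+] → (-1.78914, -0.2498, 0.6149)–(-1.20117, -0.2498, 1.42418)  len=1.0003
  (v21,v24,v25) [+--] → (-1.20117, -0.2498, 1.42418)–(-1.06623, -0.2498, 1.6099)  len=0.2296
  (v21,v25,v5) [+-+] → (-1.06623, -0.2498, 1.6099)–(-0.2498, -0.2498, 1.8752)  len=0.8585
  (v22,v0,v26) [-+-] → (-0.2498, -0.2498, -1.8752)–(0, -0.2498, -1.90883)  len=0.2521
  (v25,v29,v5) [--+] → (0, -0.2498, 1.90883)–(-0.2498, -0.2498, 1.8752)  len=0.2521
  (v26,v0,v30) [-+-] → (0, -0.2498, -1.90883)–(0.2498, -0.2498, -1.8752)  len=0.2521
  (v29,v33,v5) [--+] → (0.2498, -0.2498, 1.8752)–(0, -0.2498, 1.90883)  len=0.2521
  (v30,v0,v1) [-++] → (0.2498, -0.2498, -1.8752)–(1.06623, -0.2498, -1.6099)  len=0.8585
  (v30,v1,v31) [-+-] → (1.06623, -0.2498, -1.6099)–(1.20117, -0.2498, -1.42418)  len=0.2296
  (v31,v1,v2) [-++] → (1.20117, -0.2498, -1.42418)–(1.78914, -0.2498, -0.6149)  len=1.0003
  (v31,v2,v32) [-+-] → (1.78914, -0.2498, -0.6149)–(1.78914, -0.2498, -0.385352)  len=0.2295
  (v32,v2,v3) [-++] → (1.78914, -0.2498, -0.385352)–(1.78914, -0.2498, 0.6149)  len=1.0003
  (v32,v3,v33) [-+-] → (1.78914, -0.2498, 0.6149)–(1.5708, -0.2498, 0.915409)  len=0.3715
  (v33,v3,v4) [-++] → (1.5708, -0.2498, 0.915409)–(1.06623, -0.2498, 1.6099)  len=0.8584
  (v33,v4,v5) [-++] → (1.06623, -0.2498, 1.6099)–(0.2498, -0.2498, 1.8752)  len=0.8585

Chained into 1 loop(s):
  loop 1: 20 segments, perimeter = 11.8212
Total perimeter = 11.821

loops=1 perimeter=11.821


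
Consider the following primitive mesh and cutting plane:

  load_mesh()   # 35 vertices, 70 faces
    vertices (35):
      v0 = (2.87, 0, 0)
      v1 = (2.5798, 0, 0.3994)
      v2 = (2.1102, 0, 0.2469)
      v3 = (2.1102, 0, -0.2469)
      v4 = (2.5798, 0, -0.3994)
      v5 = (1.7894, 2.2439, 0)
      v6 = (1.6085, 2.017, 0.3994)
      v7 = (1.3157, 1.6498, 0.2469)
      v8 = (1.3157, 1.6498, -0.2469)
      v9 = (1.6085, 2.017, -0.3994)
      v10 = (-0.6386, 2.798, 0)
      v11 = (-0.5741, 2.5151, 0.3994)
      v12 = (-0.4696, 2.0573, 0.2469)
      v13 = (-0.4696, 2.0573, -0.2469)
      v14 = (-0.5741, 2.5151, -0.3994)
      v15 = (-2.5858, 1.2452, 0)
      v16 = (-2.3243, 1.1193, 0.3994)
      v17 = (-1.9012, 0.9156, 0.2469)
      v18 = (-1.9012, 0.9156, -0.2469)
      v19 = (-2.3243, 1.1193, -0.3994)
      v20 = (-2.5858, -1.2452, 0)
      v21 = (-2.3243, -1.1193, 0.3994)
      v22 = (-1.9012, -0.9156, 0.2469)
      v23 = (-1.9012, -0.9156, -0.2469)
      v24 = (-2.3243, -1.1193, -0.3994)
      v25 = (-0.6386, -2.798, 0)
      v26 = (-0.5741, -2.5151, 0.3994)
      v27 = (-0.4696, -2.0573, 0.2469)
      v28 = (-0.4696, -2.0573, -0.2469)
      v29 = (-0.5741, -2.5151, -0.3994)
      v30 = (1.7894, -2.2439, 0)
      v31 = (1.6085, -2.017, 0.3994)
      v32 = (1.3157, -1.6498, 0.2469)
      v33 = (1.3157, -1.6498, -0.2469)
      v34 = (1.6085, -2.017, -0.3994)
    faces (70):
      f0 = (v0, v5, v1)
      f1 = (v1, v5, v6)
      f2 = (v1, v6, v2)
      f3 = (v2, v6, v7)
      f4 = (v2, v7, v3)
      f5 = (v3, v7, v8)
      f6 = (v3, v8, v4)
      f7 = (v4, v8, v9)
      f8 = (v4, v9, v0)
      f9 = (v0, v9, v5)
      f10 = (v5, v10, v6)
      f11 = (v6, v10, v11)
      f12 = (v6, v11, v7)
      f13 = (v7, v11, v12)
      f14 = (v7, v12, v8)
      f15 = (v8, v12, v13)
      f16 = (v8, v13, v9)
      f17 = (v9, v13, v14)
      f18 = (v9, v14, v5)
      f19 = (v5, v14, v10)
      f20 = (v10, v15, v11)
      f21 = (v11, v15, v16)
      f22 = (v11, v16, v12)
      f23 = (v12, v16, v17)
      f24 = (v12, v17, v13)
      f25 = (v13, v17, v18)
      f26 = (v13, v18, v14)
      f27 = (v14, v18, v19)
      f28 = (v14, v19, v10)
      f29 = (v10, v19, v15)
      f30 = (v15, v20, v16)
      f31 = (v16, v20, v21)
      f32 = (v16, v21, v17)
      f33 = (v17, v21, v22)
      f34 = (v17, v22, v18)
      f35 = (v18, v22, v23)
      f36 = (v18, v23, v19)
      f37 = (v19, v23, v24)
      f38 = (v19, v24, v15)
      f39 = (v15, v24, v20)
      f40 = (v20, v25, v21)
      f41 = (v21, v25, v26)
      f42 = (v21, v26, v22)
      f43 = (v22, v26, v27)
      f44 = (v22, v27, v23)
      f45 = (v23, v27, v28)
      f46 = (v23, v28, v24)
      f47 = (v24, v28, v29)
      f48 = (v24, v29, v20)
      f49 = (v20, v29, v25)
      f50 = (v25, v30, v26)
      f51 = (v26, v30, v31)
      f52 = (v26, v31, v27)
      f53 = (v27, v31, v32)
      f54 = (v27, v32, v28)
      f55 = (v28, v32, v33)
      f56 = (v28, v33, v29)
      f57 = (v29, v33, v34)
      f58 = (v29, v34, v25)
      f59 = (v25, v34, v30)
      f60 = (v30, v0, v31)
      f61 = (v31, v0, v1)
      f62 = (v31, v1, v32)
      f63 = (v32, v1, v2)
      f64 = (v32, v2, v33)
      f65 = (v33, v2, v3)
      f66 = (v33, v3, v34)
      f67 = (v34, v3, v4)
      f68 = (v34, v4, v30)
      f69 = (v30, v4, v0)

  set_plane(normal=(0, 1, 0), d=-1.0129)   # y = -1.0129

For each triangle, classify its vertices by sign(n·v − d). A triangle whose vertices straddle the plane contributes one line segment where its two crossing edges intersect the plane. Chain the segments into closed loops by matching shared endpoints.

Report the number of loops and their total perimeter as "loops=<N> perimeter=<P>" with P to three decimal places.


Straddling triangles (22 of 70):
  (v15,v20,v16) [+-+] → (-2.5858, -1.0129, 0)–(-2.56011, -1.0129, 0.039239)  len=0.0469
  (v16,v20,v21) [+--] → (-2.56011, -1.0129, 0.039239)–(-2.3243, -1.0129, 0.3994)  len=0.4305
  (v16,v21,v17) [+-+] → (-2.3243, -1.0129, 0.3994)–(-2.30218, -1.0129, 0.391426)  len=0.0235
  (v17,v21,v22) [+-+] → (-2.30218, -1.0129, 0.391426)–(-2.1033, -1.0129, 0.319744)  len=0.2114
  (v19,v23,v24) [++-] → (-2.1033, -1.0129, -0.319744)–(-2.3243, -1.0129, -0.3994)  len=0.2349
  (v19,v24,v15) [+-+] → (-2.3243, -1.0129, -0.3994)–(-2.33607, -1.0129, -0.381427)  len=0.0215
  (v15,v24,v20) [+--] → (-2.33607, -1.0129, -0.381427)–(-2.5858, -1.0129, 0)  len=0.4559
  (v21,v26,v22) [--+] → (-1.82047, -1.0129, 0.256177)–(-2.1033, -1.0129, 0.319744)  len=0.2899
  (v22,v26,v27) [+--] → (-1.82047, -1.0129, 0.256177)–(-1.77919, -1.0129, 0.2469)  len=0.0423
  (v22,v27,v23) [+-+] → (-1.77919, -1.0129, 0.2469)–(-1.77919, -1.0129, -0.204816)  len=0.4517
  (v23,v27,v28) [+--] → (-1.77919, -1.0129, -0.204816)–(-1.77919, -1.0129, -0.2469)  len=0.0421
  (v23,v28,v24) [+--] → (-1.77919, -1.0129, -0.2469)–(-2.1033, -1.0129, -0.319744)  len=0.3322
  (v30,v0,v31) [-+-] → (2.38222, -1.0129, 0)–(2.2365, -1.0129, 0.200571)  len=0.2479
  (v31,v0,v1) [-++] → (2.2365, -1.0129, 0.200571)–(2.09203, -1.0129, 0.3994)  len=0.2458
  (v31,v1,v32) [-+-] → (2.09203, -1.0129, 0.3994)–(1.8037, -1.0129, 0.305772)  len=0.3032
  (v32,v1,v2) [-++] → (1.8037, -1.0129, 0.305772)–(1.62241, -1.0129, 0.2469)  len=0.1906
  (v32,v2,v33) [-+-] → (1.62241, -1.0129, 0.2469)–(1.62241, -1.0129, -0.0562701)  len=0.3032
  (v33,v2,v3) [-++] → (1.62241, -1.0129, -0.0562701)–(1.62241, -1.0129, -0.2469)  len=0.1906
  (v33,v3,v34) [-+-] → (1.62241, -1.0129, -0.2469)–(1.85826, -1.0129, -0.323483)  len=0.2480
  (v34,v3,v4) [-++] → (1.85826, -1.0129, -0.323483)–(2.09203, -1.0129, -0.3994)  len=0.2458
  (v34,v4,v30) [-+-] → (2.09203, -1.0129, -0.3994)–(2.22301, -1.0129, -0.21911)  len=0.2228
  (v30,v4,v0) [-++] → (2.22301, -1.0129, -0.21911)–(2.38222, -1.0129, 0)  len=0.2708

Chained into 2 loop(s):
  loop 1: 12 segments, perimeter = 2.5828
  loop 2: 10 segments, perimeter = 2.4687
Total perimeter = 5.051

loops=2 perimeter=5.051


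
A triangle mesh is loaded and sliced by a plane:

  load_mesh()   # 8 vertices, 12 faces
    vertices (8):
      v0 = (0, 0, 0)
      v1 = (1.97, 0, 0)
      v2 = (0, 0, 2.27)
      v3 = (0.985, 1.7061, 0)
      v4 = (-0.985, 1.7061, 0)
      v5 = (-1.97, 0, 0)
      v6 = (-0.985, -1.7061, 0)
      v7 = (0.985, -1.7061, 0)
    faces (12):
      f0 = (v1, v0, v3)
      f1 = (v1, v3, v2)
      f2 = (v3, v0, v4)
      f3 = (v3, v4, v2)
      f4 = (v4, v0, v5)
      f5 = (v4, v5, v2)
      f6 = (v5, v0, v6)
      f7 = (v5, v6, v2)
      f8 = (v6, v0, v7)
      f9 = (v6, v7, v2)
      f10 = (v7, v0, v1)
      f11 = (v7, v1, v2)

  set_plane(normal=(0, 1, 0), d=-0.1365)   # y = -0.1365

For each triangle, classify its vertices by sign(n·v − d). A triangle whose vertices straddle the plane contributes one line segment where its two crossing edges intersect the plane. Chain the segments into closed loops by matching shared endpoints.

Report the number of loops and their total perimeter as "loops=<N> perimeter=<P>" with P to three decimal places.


Straddling triangles (6 of 12):
  (v5,v0,v6) [++-] → (-0.0788069, -0.1365, 0)–(-1.89119, -0.1365, 0)  len=1.8124
  (v5,v6,v2) [+-+] → (-1.89119, -0.1365, 0)–(-0.0788069, -0.1365, 2.08838)  len=2.7652
  (v6,v0,v7) [-+-] → (-0.0788069, -0.1365, 0)–(0.0788069, -0.1365, 0)  len=0.1576
  (v6,v7,v2) [--+] → (0.0788069, -0.1365, 2.08838)–(-0.0788069, -0.1365, 2.08838)  len=0.1576
  (v7,v0,v1) [-++] → (0.0788069, -0.1365, 0)–(1.89119, -0.1365, 0)  len=1.8124
  (v7,v1,v2) [-++] → (1.89119, -0.1365, 0)–(0.0788069, -0.1365, 2.08838)  len=2.7652

Chained into 1 loop(s):
  loop 1: 6 segments, perimeter = 9.4703
Total perimeter = 9.470

loops=1 perimeter=9.470


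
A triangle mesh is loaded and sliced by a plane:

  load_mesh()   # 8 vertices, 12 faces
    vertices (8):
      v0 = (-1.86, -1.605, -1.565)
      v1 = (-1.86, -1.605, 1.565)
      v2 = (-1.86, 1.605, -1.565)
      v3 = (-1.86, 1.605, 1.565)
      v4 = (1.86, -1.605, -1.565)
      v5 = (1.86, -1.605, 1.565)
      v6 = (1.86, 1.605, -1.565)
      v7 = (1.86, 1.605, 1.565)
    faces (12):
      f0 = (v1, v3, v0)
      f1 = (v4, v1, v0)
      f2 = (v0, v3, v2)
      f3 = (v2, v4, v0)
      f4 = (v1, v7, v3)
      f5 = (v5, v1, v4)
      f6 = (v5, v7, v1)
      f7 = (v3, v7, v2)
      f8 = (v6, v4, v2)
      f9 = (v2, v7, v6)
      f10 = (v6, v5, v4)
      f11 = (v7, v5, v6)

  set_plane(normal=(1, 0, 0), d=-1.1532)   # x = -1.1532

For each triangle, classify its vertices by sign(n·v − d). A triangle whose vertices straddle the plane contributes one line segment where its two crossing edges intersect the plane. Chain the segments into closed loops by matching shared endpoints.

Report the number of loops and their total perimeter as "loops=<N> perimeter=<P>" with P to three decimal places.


Straddling triangles (8 of 12):
  (v4,v1,v0) [+--] → (-1.1532, -1.605, 0.9703)–(-1.1532, -1.605, -1.565)  len=2.5353
  (v2,v4,v0) [-+-] → (-1.1532, 0.9951, -1.565)–(-1.1532, -1.605, -1.565)  len=2.6001
  (v1,v7,v3) [-+-] → (-1.1532, -0.9951, 1.565)–(-1.1532, 1.605, 1.565)  len=2.6001
  (v5,v1,v4) [+-+] → (-1.1532, -1.605, 1.565)–(-1.1532, -1.605, 0.9703)  len=0.5947
  (v5,v7,v1) [++-] → (-1.1532, -0.9951, 1.565)–(-1.1532, -1.605, 1.565)  len=0.6099
  (v3,v7,v2) [-+-] → (-1.1532, 1.605, 1.565)–(-1.1532, 1.605, -0.9703)  len=2.5353
  (v6,v4,v2) [++-] → (-1.1532, 0.9951, -1.565)–(-1.1532, 1.605, -1.565)  len=0.6099
  (v2,v7,v6) [-++] → (-1.1532, 1.605, -0.9703)–(-1.1532, 1.605, -1.565)  len=0.5947

Chained into 1 loop(s):
  loop 1: 8 segments, perimeter = 12.6800
Total perimeter = 12.680

loops=1 perimeter=12.680


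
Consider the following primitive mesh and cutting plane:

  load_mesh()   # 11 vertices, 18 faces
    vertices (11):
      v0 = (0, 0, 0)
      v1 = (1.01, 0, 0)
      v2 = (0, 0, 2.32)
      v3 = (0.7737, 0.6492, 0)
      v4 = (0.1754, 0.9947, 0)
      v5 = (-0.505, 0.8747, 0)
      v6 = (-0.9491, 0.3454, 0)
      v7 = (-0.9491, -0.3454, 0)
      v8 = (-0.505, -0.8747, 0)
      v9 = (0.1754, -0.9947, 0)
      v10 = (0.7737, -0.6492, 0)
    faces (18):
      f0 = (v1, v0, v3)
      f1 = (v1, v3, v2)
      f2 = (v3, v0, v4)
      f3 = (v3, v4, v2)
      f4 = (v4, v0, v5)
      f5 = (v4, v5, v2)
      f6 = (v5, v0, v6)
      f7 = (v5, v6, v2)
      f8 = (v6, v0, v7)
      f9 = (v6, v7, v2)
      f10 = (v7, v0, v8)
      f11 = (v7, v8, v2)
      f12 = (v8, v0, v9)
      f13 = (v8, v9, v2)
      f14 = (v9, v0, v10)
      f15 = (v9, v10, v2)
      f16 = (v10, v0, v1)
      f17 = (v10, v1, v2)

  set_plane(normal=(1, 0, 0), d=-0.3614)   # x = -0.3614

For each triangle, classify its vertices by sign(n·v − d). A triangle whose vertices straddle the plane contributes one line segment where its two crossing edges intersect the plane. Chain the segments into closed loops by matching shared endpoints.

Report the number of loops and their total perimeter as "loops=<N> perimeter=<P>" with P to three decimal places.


loops=1 perimeter=5.334

Straddling triangles (10 of 18):
  (v4,v0,v5) [++-] → (-0.3614, 0.625973, 0)–(-0.3614, 0.900026, 0)  len=0.2741
  (v4,v5,v2) [+-+] → (-0.3614, 0.900026, 0)–(-0.3614, 0.625973, 0.659707)  len=0.7144
  (v5,v0,v6) [-+-] → (-0.3614, 0.625973, 0)–(-0.3614, 0.131522, 0)  len=0.4945
  (v5,v6,v2) [--+] → (-0.3614, 0.131522, 1.43659)–(-0.3614, 0.625973, 0.659707)  len=0.9209
  (v6,v0,v7) [-+-] → (-0.3614, 0.131522, 0)–(-0.3614, -0.131522, 0)  len=0.2630
  (v6,v7,v2) [--+] → (-0.3614, -0.131522, 1.43659)–(-0.3614, 0.131522, 1.43659)  len=0.2630
  (v7,v0,v8) [-+-] → (-0.3614, -0.131522, 0)–(-0.3614, -0.625973, 0)  len=0.4945
  (v7,v8,v2) [--+] → (-0.3614, -0.625973, 0.659707)–(-0.3614, -0.131522, 1.43659)  len=0.9209
  (v8,v0,v9) [-++] → (-0.3614, -0.625973, 0)–(-0.3614, -0.900026, 0)  len=0.2741
  (v8,v9,v2) [-++] → (-0.3614, -0.900026, 0)–(-0.3614, -0.625973, 0.659707)  len=0.7144

Chained into 1 loop(s):
  loop 1: 10 segments, perimeter = 5.3336
Total perimeter = 5.334


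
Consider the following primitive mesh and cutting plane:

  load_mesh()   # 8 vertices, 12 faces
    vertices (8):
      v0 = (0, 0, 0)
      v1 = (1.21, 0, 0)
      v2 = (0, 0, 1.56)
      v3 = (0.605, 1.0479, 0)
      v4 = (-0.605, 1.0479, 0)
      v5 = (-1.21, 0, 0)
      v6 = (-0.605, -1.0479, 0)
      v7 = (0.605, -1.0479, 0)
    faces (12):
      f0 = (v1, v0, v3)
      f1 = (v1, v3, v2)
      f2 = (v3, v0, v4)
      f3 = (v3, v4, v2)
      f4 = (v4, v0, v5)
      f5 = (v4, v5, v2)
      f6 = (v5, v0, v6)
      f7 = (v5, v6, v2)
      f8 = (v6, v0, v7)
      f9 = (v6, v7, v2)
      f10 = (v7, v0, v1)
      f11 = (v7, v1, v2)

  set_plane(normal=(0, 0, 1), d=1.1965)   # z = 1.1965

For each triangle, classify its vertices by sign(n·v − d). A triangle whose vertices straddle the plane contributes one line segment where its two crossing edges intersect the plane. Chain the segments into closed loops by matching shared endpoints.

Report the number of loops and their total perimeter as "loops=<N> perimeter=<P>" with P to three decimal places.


Straddling triangles (6 of 12):
  (v1,v3,v2) [--+] → (0.140973, 0.244174, 1.1965)–(0.281946, 0, 1.1965)  len=0.2819
  (v3,v4,v2) [--+] → (-0.140973, 0.244174, 1.1965)–(0.140973, 0.244174, 1.1965)  len=0.2819
  (v4,v5,v2) [--+] → (-0.281946, 0, 1.1965)–(-0.140973, 0.244174, 1.1965)  len=0.2819
  (v5,v6,v2) [--+] → (-0.140973, -0.244174, 1.1965)–(-0.281946, 0, 1.1965)  len=0.2819
  (v6,v7,v2) [--+] → (0.140973, -0.244174, 1.1965)–(-0.140973, -0.244174, 1.1965)  len=0.2819
  (v7,v1,v2) [--+] → (0.281946, 0, 1.1965)–(0.140973, -0.244174, 1.1965)  len=0.2819

Chained into 1 loop(s):
  loop 1: 6 segments, perimeter = 1.6917
Total perimeter = 1.692

loops=1 perimeter=1.692


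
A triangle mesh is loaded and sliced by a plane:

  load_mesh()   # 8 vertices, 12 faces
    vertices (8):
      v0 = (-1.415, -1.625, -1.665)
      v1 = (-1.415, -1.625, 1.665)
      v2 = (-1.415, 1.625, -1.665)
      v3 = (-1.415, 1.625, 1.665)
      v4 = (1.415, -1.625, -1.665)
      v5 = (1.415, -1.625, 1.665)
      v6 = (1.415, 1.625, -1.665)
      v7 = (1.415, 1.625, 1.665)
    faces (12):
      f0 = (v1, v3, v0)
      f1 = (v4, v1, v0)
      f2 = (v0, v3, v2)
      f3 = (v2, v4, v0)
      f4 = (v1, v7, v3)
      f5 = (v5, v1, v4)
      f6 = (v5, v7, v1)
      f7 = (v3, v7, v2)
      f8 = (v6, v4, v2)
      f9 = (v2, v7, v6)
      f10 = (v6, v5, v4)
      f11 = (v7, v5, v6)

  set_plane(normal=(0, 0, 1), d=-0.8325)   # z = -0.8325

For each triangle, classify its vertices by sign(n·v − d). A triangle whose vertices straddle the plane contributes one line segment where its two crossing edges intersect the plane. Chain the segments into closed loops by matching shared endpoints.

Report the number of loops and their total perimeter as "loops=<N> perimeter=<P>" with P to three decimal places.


Straddling triangles (8 of 12):
  (v1,v3,v0) [++-] → (-1.415, -0.8125, -0.8325)–(-1.415, -1.625, -0.8325)  len=0.8125
  (v4,v1,v0) [-+-] → (0.7075, -1.625, -0.8325)–(-1.415, -1.625, -0.8325)  len=2.1225
  (v0,v3,v2) [-+-] → (-1.415, -0.8125, -0.8325)–(-1.415, 1.625, -0.8325)  len=2.4375
  (v5,v1,v4) [++-] → (0.7075, -1.625, -0.8325)–(1.415, -1.625, -0.8325)  len=0.7075
  (v3,v7,v2) [++-] → (-0.7075, 1.625, -0.8325)–(-1.415, 1.625, -0.8325)  len=0.7075
  (v2,v7,v6) [-+-] → (-0.7075, 1.625, -0.8325)–(1.415, 1.625, -0.8325)  len=2.1225
  (v6,v5,v4) [-+-] → (1.415, 0.8125, -0.8325)–(1.415, -1.625, -0.8325)  len=2.4375
  (v7,v5,v6) [++-] → (1.415, 0.8125, -0.8325)–(1.415, 1.625, -0.8325)  len=0.8125

Chained into 1 loop(s):
  loop 1: 8 segments, perimeter = 12.1600
Total perimeter = 12.160

loops=1 perimeter=12.160


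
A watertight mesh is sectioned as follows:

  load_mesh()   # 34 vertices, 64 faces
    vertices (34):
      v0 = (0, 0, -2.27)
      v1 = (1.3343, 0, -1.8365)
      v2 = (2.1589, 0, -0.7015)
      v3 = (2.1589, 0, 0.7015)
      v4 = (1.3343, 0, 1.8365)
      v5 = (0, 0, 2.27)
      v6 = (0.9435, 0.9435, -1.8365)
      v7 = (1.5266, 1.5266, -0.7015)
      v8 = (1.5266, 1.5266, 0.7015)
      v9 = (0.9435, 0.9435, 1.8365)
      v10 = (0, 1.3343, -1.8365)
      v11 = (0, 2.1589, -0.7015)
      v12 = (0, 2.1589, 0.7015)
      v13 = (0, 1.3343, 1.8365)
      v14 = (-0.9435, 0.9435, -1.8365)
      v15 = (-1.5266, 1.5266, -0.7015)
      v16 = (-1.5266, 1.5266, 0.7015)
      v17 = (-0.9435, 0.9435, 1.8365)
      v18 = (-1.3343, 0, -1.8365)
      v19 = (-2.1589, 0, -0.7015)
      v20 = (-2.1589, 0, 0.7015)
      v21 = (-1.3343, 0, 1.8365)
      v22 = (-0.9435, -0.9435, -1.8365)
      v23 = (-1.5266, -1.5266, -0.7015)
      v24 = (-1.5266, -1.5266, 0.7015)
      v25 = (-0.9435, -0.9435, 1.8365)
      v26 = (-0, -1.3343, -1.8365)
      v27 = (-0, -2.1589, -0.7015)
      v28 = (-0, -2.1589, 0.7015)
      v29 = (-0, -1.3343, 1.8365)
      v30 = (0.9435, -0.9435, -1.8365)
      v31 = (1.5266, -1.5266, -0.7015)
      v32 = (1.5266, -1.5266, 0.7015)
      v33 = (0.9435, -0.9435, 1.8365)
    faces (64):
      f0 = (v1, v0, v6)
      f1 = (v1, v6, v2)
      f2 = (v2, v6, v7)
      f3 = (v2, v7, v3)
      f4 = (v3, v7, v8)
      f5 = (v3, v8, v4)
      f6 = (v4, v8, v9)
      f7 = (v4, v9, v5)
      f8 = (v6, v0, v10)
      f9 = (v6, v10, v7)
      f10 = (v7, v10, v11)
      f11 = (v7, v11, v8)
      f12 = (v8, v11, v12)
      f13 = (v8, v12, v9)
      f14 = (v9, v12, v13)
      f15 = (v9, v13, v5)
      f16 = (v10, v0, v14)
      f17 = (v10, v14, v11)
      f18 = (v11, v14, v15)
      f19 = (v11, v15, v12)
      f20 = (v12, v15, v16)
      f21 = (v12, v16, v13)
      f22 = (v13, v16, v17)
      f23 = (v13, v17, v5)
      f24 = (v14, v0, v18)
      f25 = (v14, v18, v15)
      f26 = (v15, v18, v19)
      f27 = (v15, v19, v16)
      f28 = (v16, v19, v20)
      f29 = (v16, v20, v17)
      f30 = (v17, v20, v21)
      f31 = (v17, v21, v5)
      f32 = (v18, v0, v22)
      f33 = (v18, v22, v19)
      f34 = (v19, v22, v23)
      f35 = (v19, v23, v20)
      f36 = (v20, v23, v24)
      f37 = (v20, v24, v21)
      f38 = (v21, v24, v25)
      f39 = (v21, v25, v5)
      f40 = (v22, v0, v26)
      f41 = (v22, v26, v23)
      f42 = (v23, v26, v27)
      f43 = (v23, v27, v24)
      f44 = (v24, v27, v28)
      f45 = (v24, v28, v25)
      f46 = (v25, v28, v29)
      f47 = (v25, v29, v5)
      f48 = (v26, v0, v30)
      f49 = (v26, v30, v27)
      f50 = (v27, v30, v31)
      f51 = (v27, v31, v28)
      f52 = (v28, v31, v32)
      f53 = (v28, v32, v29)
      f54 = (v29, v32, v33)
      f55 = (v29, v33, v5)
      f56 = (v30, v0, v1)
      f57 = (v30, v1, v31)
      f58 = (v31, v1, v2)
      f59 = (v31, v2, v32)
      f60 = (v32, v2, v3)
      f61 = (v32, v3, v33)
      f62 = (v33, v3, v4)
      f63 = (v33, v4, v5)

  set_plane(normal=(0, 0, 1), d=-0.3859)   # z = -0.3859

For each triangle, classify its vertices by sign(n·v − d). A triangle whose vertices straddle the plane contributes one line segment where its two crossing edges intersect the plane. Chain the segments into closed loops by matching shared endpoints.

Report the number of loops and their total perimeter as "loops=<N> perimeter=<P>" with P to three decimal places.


Straddling triangles (16 of 64):
  (v2,v7,v3) [--+] → (1.66883, 1.1832, -0.3859)–(2.1589, 0, -0.3859)  len=1.2807
  (v3,v7,v8) [+-+] → (1.66883, 1.1832, -0.3859)–(1.5266, 1.5266, -0.3859)  len=0.3717
  (v7,v11,v8) [--+] → (0.343403, 2.01667, -0.3859)–(1.5266, 1.5266, -0.3859)  len=1.2807
  (v8,v11,v12) [+-+] → (0.343403, 2.01667, -0.3859)–(0, 2.1589, -0.3859)  len=0.3717
  (v11,v15,v12) [--+] → (-1.1832, 1.66883, -0.3859)–(0, 2.1589, -0.3859)  len=1.2807
  (v12,v15,v16) [+-+] → (-1.1832, 1.66883, -0.3859)–(-1.5266, 1.5266, -0.3859)  len=0.3717
  (v15,v19,v16) [--+] → (-2.01667, 0.343403, -0.3859)–(-1.5266, 1.5266, -0.3859)  len=1.2807
  (v16,v19,v20) [+-+] → (-2.01667, 0.343403, -0.3859)–(-2.1589, 0, -0.3859)  len=0.3717
  (v19,v23,v20) [--+] → (-1.66883, -1.1832, -0.3859)–(-2.1589, 0, -0.3859)  len=1.2807
  (v20,v23,v24) [+-+] → (-1.66883, -1.1832, -0.3859)–(-1.5266, -1.5266, -0.3859)  len=0.3717
  (v23,v27,v24) [--+] → (-0.343403, -2.01667, -0.3859)–(-1.5266, -1.5266, -0.3859)  len=1.2807
  (v24,v27,v28) [+-+] → (-0.343403, -2.01667, -0.3859)–(0, -2.1589, -0.3859)  len=0.3717
  (v27,v31,v28) [--+] → (1.1832, -1.66883, -0.3859)–(0, -2.1589, -0.3859)  len=1.2807
  (v28,v31,v32) [+-+] → (1.1832, -1.66883, -0.3859)–(1.5266, -1.5266, -0.3859)  len=0.3717
  (v31,v2,v32) [--+] → (2.01667, -0.343403, -0.3859)–(1.5266, -1.5266, -0.3859)  len=1.2807
  (v32,v2,v3) [+-+] → (2.01667, -0.343403, -0.3859)–(2.1589, 0, -0.3859)  len=0.3717

Chained into 1 loop(s):
  loop 1: 16 segments, perimeter = 13.2189
Total perimeter = 13.219

loops=1 perimeter=13.219
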